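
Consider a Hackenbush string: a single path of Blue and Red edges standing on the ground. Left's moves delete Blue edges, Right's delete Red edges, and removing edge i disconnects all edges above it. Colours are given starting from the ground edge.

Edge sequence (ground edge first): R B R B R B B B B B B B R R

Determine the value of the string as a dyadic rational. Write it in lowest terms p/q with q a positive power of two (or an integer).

-5127/8192

Build val(s[:k]) for k = 1..14, string s = R B R B R B B B B B B B R R.
val_1 [R]  L=[∅]  R=[0]  so -1
val_2 [RB]  L=[-1]  R=[0]  so -1/2
val_3 [RBR]  L=[-1]  R=[-1/2; 0]  so -3/4
val_4 [RBRB]  L=[-1; -3/4]  R=[-1/2; 0]  so -5/8
val_5 [RBRBR]  L=[-1; -3/4]  R=[-5/8; -1/2; 0]  so -11/16
val_6 [RBRBRB]  L=[-1; -3/4; -11/16]  R=[-5/8; -1/2; 0]  so -21/32
val_7 [RBRBRBB]  L=[-1; -3/4; -11/16; -21/32]  R=[-5/8; -1/2; 0]  so -41/64
val_8 [RBRBRBBB]  L=[-1; -3/4; -11/16; -21/32; -41/64]  R=[-5/8; -1/2; 0]  so -81/128
val_9 [RBRBRBBBB]  L=[-1; -3/4; -11/16; -21/32; -41/64; -81/128]  R=[-5/8; -1/2; 0]  so -161/256
val_10 [RBRBRBBBBB]  L=[-1; -3/4; -11/16; -21/32; -41/64; -81/128; -161/256]  R=[-5/8; -1/2; 0]  so -321/512
val_11 [RBRBRBBBBBB]  L=[-1; -3/4; -11/16; -21/32; -41/64; -81/128; -161/256; -321/512]  R=[-5/8; -1/2; 0]  so -641/1024
val_12 [RBRBRBBBBBBB]  L=[-1; -3/4; -11/16; -21/32; -41/64; -81/128; -161/256; -321/512; -641/1024]  R=[-5/8; -1/2; 0]  so -1281/2048
val_13 [RBRBRBBBBBBBR]  L=[-1; -3/4; -11/16; -21/32; -41/64; -81/128; -161/256; -321/512; -641/1024]  R=[-1281/2048; -5/8; -1/2; 0]  so -2563/4096
val_14 [RBRBRBBBBBBBRR]  L=[-1; -3/4; -11/16; -21/32; -41/64; -81/128; -161/256; -321/512; -641/1024]  R=[-2563/4096; -1281/2048; -5/8; -1/2; 0]  so -5127/8192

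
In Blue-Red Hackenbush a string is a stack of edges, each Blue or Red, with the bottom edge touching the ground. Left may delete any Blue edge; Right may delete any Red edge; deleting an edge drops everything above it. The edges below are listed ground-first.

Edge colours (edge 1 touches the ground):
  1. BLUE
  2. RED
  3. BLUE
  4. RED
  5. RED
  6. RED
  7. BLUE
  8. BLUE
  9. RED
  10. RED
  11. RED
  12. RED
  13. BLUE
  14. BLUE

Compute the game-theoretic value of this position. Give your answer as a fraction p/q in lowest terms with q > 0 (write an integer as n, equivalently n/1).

G(B) = { 0 |  } gives 1
G(BR) = { 0 | 1 } gives 1/2
G(BRB) = { 0,1/2 | 1 } gives 3/4
G(BRBR) = { 0,1/2 | 3/4,1 } gives 5/8
G(BRBRR) = { 0,1/2 | 5/8,3/4,1 } gives 9/16
G(BRBRRR) = { 0,1/2 | 9/16,5/8,3/4,1 } gives 17/32
G(BRBRRRB) = { 0,1/2,17/32 | 9/16,5/8,3/4,1 } gives 35/64
G(BRBRRRBB) = { 0,1/2,17/32,35/64 | 9/16,5/8,3/4,1 } gives 71/128
G(BRBRRRBBR) = { 0,1/2,17/32,35/64 | 71/128,9/16,5/8,3/4,1 } gives 141/256
G(BRBRRRBBRR) = { 0,1/2,17/32,35/64 | 141/256,71/128,9/16,5/8,3/4,1 } gives 281/512
G(BRBRRRBBRRR) = { 0,1/2,17/32,35/64 | 281/512,141/256,71/128,9/16,5/8,3/4,1 } gives 561/1024
G(BRBRRRBBRRRR) = { 0,1/2,17/32,35/64 | 561/1024,281/512,141/256,71/128,9/16,5/8,3/4,1 } gives 1121/2048
G(BRBRRRBBRRRRB) = { 0,1/2,17/32,35/64,1121/2048 | 561/1024,281/512,141/256,71/128,9/16,5/8,3/4,1 } gives 2243/4096
G(BRBRRRBBRRRRBB) = { 0,1/2,17/32,35/64,1121/2048,2243/4096 | 561/1024,281/512,141/256,71/128,9/16,5/8,3/4,1 } gives 4487/8192

4487/8192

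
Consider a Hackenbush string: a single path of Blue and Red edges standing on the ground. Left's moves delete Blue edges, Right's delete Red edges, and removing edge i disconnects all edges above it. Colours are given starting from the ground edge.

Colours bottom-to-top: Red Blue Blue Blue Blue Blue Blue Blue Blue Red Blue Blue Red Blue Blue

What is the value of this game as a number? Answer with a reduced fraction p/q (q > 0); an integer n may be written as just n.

-73/16384

Recurse on prefixes of the 15-edge string Red Blue Blue Blue Blue Blue Blue Blue Blue Red Blue Blue Red Blue Blue:
1 of 15 · R · max L −∞ · min R 0 => -1
2 of 15 · RB · max L -1 · min R 0 => -1/2
3 of 15 · RBB · max L -1/2 · min R 0 => -1/4
4 of 15 · RBBB · max L -1/4 · min R 0 => -1/8
5 of 15 · RBBBB · max L -1/8 · min R 0 => -1/16
6 of 15 · RBBBBB · max L -1/16 · min R 0 => -1/32
7 of 15 · RBBBBBB · max L -1/32 · min R 0 => -1/64
8 of 15 · RBBBBBBB · max L -1/64 · min R 0 => -1/128
9 of 15 · RBBBBBBBB · max L -1/128 · min R 0 => -1/256
10 of 15 · RBBBBBBBBR · max L -1/128 · min R -1/256 => -3/512
11 of 15 · RBBBBBBBBRB · max L -3/512 · min R -1/256 => -5/1024
12 of 15 · RBBBBBBBBRBB · max L -5/1024 · min R -1/256 => -9/2048
13 of 15 · RBBBBBBBBRBBR · max L -5/1024 · min R -9/2048 => -19/4096
14 of 15 · RBBBBBBBBRBBRB · max L -19/4096 · min R -9/2048 => -37/8192
15 of 15 · RBBBBBBBBRBBRBB · max L -37/8192 · min R -9/2048 => -73/16384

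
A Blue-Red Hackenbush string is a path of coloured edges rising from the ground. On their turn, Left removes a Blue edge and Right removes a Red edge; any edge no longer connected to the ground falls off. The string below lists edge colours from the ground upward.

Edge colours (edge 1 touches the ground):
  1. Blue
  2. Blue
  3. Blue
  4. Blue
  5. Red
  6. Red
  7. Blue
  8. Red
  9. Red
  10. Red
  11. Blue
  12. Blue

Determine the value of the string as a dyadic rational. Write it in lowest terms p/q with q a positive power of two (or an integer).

839/256

1 of 12 · B · max L 0 · min R +∞ ⇒ 1
2 of 12 · BB · max L 1 · min R +∞ ⇒ 2
3 of 12 · BBB · max L 2 · min R +∞ ⇒ 3
4 of 12 · BBBB · max L 3 · min R +∞ ⇒ 4
5 of 12 · BBBBR · max L 3 · min R 4 ⇒ 7/2
6 of 12 · BBBBRR · max L 3 · min R 7/2 ⇒ 13/4
7 of 12 · BBBBRRB · max L 13/4 · min R 7/2 ⇒ 27/8
8 of 12 · BBBBRRBR · max L 13/4 · min R 27/8 ⇒ 53/16
9 of 12 · BBBBRRBRR · max L 13/4 · min R 53/16 ⇒ 105/32
10 of 12 · BBBBRRBRRR · max L 13/4 · min R 105/32 ⇒ 209/64
11 of 12 · BBBBRRBRRRB · max L 209/64 · min R 105/32 ⇒ 419/128
12 of 12 · BBBBRRBRRRBB · max L 419/128 · min R 105/32 ⇒ 839/256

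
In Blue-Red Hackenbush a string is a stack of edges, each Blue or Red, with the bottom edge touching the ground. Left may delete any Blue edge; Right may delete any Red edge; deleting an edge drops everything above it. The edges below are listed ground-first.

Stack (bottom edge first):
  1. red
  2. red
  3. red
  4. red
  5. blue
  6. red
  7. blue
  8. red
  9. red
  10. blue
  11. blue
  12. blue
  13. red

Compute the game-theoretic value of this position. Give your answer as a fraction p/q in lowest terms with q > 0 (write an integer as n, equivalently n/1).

-1891/512

Build value(s[:k]) for k = 1..13, string s = red red red red blue red blue red red blue blue blue red.
value_1 [r]  L=[—]  R=[0]  => -1
value_2 [rr]  L=[—]  R=[-1, 0]  => -2
value_3 [rrr]  L=[—]  R=[-2, -1, 0]  => -3
value_4 [rrrr]  L=[—]  R=[-3, -2, -1, 0]  => -4
value_5 [rrrrb]  L=[-4]  R=[-3, -2, -1, 0]  => -7/2
value_6 [rrrrbr]  L=[-4]  R=[-7/2, -3, -2, -1, 0]  => -15/4
value_7 [rrrrbrb]  L=[-4, -15/4]  R=[-7/2, -3, -2, -1, 0]  => -29/8
value_8 [rrrrbrbr]  L=[-4, -15/4]  R=[-29/8, -7/2, -3, -2, -1, 0]  => -59/16
value_9 [rrrrbrbrr]  L=[-4, -15/4]  R=[-59/16, -29/8, -7/2, -3, -2, -1, 0]  => -119/32
value_10 [rrrrbrbrrb]  L=[-4, -15/4, -119/32]  R=[-59/16, -29/8, -7/2, -3, -2, -1, 0]  => -237/64
value_11 [rrrrbrbrrbb]  L=[-4, -15/4, -119/32, -237/64]  R=[-59/16, -29/8, -7/2, -3, -2, -1, 0]  => -473/128
value_12 [rrrrbrbrrbbb]  L=[-4, -15/4, -119/32, -237/64, -473/128]  R=[-59/16, -29/8, -7/2, -3, -2, -1, 0]  => -945/256
value_13 [rrrrbrbrrbbbr]  L=[-4, -15/4, -119/32, -237/64, -473/128]  R=[-945/256, -59/16, -29/8, -7/2, -3, -2, -1, 0]  => -1891/512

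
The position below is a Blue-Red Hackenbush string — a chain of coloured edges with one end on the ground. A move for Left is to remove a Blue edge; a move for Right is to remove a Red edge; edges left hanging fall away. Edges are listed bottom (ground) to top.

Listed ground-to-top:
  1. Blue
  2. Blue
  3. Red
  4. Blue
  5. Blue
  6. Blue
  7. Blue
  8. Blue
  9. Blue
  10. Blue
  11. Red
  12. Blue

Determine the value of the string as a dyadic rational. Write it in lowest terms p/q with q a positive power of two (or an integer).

2043/1024

Recurse on prefixes of the 12-edge string Blue Blue Red Blue Blue Blue Blue Blue Blue Blue Red Blue:
B: Left { 0 }, Right { ∅ } — simplest 1
BB: Left { 0 1 }, Right { ∅ } — simplest 2
BBR: Left { 0 1 }, Right { 2 } — simplest 3/2
BBRB: Left { 0 1 3/2 }, Right { 2 } — simplest 7/4
BBRBB: Left { 0 1 3/2 7/4 }, Right { 2 } — simplest 15/8
BBRBBB: Left { 0 1 3/2 7/4 15/8 }, Right { 2 } — simplest 31/16
BBRBBBB: Left { 0 1 3/2 7/4 15/8 31/16 }, Right { 2 } — simplest 63/32
BBRBBBBB: Left { 0 1 3/2 7/4 15/8 31/16 63/32 }, Right { 2 } — simplest 127/64
BBRBBBBBB: Left { 0 1 3/2 7/4 15/8 31/16 63/32 127/64 }, Right { 2 } — simplest 255/128
BBRBBBBBBB: Left { 0 1 3/2 7/4 15/8 31/16 63/32 127/64 255/128 }, Right { 2 } — simplest 511/256
BBRBBBBBBBR: Left { 0 1 3/2 7/4 15/8 31/16 63/32 127/64 255/128 }, Right { 511/256 2 } — simplest 1021/512
BBRBBBBBBBRB: Left { 0 1 3/2 7/4 15/8 31/16 63/32 127/64 255/128 1021/512 }, Right { 511/256 2 } — simplest 2043/1024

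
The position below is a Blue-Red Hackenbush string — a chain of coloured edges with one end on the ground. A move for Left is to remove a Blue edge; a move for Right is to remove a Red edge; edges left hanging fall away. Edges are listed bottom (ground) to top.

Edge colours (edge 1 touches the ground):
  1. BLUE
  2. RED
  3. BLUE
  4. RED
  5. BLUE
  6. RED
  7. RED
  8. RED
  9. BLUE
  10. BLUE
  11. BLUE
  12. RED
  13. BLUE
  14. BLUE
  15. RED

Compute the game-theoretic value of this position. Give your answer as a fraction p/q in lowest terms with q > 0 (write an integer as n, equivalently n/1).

1 of 15 · B · max L 0 · min R +∞ => 1
2 of 15 · BR · max L 0 · min R 1 => 1/2
3 of 15 · BRB · max L 1/2 · min R 1 => 3/4
4 of 15 · BRBR · max L 1/2 · min R 3/4 => 5/8
5 of 15 · BRBRB · max L 5/8 · min R 3/4 => 11/16
6 of 15 · BRBRBR · max L 5/8 · min R 11/16 => 21/32
7 of 15 · BRBRBRR · max L 5/8 · min R 21/32 => 41/64
8 of 15 · BRBRBRRR · max L 5/8 · min R 41/64 => 81/128
9 of 15 · BRBRBRRRB · max L 81/128 · min R 41/64 => 163/256
10 of 15 · BRBRBRRRBB · max L 163/256 · min R 41/64 => 327/512
11 of 15 · BRBRBRRRBBB · max L 327/512 · min R 41/64 => 655/1024
12 of 15 · BRBRBRRRBBBR · max L 327/512 · min R 655/1024 => 1309/2048
13 of 15 · BRBRBRRRBBBRB · max L 1309/2048 · min R 655/1024 => 2619/4096
14 of 15 · BRBRBRRRBBBRBB · max L 2619/4096 · min R 655/1024 => 5239/8192
15 of 15 · BRBRBRRRBBBRBBR · max L 2619/4096 · min R 5239/8192 => 10477/16384

10477/16384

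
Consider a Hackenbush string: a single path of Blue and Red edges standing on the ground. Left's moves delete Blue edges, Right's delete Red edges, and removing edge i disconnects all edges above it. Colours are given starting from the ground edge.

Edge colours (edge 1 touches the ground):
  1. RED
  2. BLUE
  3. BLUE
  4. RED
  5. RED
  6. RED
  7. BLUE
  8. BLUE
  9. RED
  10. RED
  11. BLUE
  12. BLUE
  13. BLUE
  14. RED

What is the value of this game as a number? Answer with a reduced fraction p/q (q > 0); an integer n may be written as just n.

-3683/8192

Build val(s[:k]) for k = 1..14, string s = RED BLUE BLUE RED RED RED BLUE BLUE RED RED BLUE BLUE BLUE RED.
R: Left { none }, Right { 0 } = simplest -1
RB: Left { -1 }, Right { 0 } = simplest -1/2
RBB: Left { -1 -1/2 }, Right { 0 } = simplest -1/4
RBBR: Left { -1 -1/2 }, Right { -1/4 0 } = simplest -3/8
RBBRR: Left { -1 -1/2 }, Right { -3/8 -1/4 0 } = simplest -7/16
RBBRRR: Left { -1 -1/2 }, Right { -7/16 -3/8 -1/4 0 } = simplest -15/32
RBBRRRB: Left { -1 -1/2 -15/32 }, Right { -7/16 -3/8 -1/4 0 } = simplest -29/64
RBBRRRBB: Left { -1 -1/2 -15/32 -29/64 }, Right { -7/16 -3/8 -1/4 0 } = simplest -57/128
RBBRRRBBR: Left { -1 -1/2 -15/32 -29/64 }, Right { -57/128 -7/16 -3/8 -1/4 0 } = simplest -115/256
RBBRRRBBRR: Left { -1 -1/2 -15/32 -29/64 }, Right { -115/256 -57/128 -7/16 -3/8 -1/4 0 } = simplest -231/512
RBBRRRBBRRB: Left { -1 -1/2 -15/32 -29/64 -231/512 }, Right { -115/256 -57/128 -7/16 -3/8 -1/4 0 } = simplest -461/1024
RBBRRRBBRRBB: Left { -1 -1/2 -15/32 -29/64 -231/512 -461/1024 }, Right { -115/256 -57/128 -7/16 -3/8 -1/4 0 } = simplest -921/2048
RBBRRRBBRRBBB: Left { -1 -1/2 -15/32 -29/64 -231/512 -461/1024 -921/2048 }, Right { -115/256 -57/128 -7/16 -3/8 -1/4 0 } = simplest -1841/4096
RBBRRRBBRRBBBR: Left { -1 -1/2 -15/32 -29/64 -231/512 -461/1024 -921/2048 }, Right { -1841/4096 -115/256 -57/128 -7/16 -3/8 -1/4 0 } = simplest -3683/8192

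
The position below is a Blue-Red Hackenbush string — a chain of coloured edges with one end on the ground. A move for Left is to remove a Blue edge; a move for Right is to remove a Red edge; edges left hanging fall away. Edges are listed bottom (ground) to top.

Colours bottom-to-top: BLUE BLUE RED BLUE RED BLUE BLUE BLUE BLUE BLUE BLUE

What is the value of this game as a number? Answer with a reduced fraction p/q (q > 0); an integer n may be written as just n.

895/512

1 of 11 · B · max L 0 · min R +∞ so 1
2 of 11 · BB · max L 1 · min R +∞ so 2
3 of 11 · BBR · max L 1 · min R 2 so 3/2
4 of 11 · BBRB · max L 3/2 · min R 2 so 7/4
5 of 11 · BBRBR · max L 3/2 · min R 7/4 so 13/8
6 of 11 · BBRBRB · max L 13/8 · min R 7/4 so 27/16
7 of 11 · BBRBRBB · max L 27/16 · min R 7/4 so 55/32
8 of 11 · BBRBRBBB · max L 55/32 · min R 7/4 so 111/64
9 of 11 · BBRBRBBBB · max L 111/64 · min R 7/4 so 223/128
10 of 11 · BBRBRBBBBB · max L 223/128 · min R 7/4 so 447/256
11 of 11 · BBRBRBBBBBB · max L 447/256 · min R 7/4 so 895/512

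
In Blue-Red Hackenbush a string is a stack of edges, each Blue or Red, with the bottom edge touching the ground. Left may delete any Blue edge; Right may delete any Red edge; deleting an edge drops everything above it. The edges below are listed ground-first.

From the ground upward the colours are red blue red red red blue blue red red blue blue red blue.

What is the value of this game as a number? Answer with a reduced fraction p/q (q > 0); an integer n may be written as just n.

-3685/4096

Build G(s[:k]) for k = 1..13, string s = red blue red red red blue blue red red blue blue red blue.
1 of 13 · r · max L −∞ · min R 0 = -1
2 of 13 · rb · max L -1 · min R 0 = -1/2
3 of 13 · rbr · max L -1 · min R -1/2 = -3/4
4 of 13 · rbrr · max L -1 · min R -3/4 = -7/8
5 of 13 · rbrrr · max L -1 · min R -7/8 = -15/16
6 of 13 · rbrrrb · max L -15/16 · min R -7/8 = -29/32
7 of 13 · rbrrrbb · max L -29/32 · min R -7/8 = -57/64
8 of 13 · rbrrrbbr · max L -29/32 · min R -57/64 = -115/128
9 of 13 · rbrrrbbrr · max L -29/32 · min R -115/128 = -231/256
10 of 13 · rbrrrbbrrb · max L -231/256 · min R -115/128 = -461/512
11 of 13 · rbrrrbbrrbb · max L -461/512 · min R -115/128 = -921/1024
12 of 13 · rbrrrbbrrbbr · max L -461/512 · min R -921/1024 = -1843/2048
13 of 13 · rbrrrbbrrbbrb · max L -1843/2048 · min R -921/1024 = -3685/4096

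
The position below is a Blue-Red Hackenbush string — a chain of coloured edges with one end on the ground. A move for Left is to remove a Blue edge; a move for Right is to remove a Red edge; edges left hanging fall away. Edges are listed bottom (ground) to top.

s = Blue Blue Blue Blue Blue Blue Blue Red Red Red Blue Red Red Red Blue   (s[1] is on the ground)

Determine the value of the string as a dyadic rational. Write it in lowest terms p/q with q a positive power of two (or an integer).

Recurse on prefixes of the 15-edge string Blue Blue Blue Blue Blue Blue Blue Red Red Red Blue Red Red Red Blue:
G(B) = { 0 | — } → 1
G(BB) = { 0; 1 | — } → 2
G(BBB) = { 0; 1; 2 | — } → 3
G(BBBB) = { 0; 1; 2; 3 | — } → 4
G(BBBBB) = { 0; 1; 2; 3; 4 | — } → 5
G(BBBBBB) = { 0; 1; 2; 3; 4; 5 | — } → 6
G(BBBBBBB) = { 0; 1; 2; 3; 4; 5; 6 | — } → 7
G(BBBBBBBR) = { 0; 1; 2; 3; 4; 5; 6 | 7 } → 13/2
G(BBBBBBBRR) = { 0; 1; 2; 3; 4; 5; 6 | 13/2; 7 } → 25/4
G(BBBBBBBRRR) = { 0; 1; 2; 3; 4; 5; 6 | 25/4; 13/2; 7 } → 49/8
G(BBBBBBBRRRB) = { 0; 1; 2; 3; 4; 5; 6; 49/8 | 25/4; 13/2; 7 } → 99/16
G(BBBBBBBRRRBR) = { 0; 1; 2; 3; 4; 5; 6; 49/8 | 99/16; 25/4; 13/2; 7 } → 197/32
G(BBBBBBBRRRBRR) = { 0; 1; 2; 3; 4; 5; 6; 49/8 | 197/32; 99/16; 25/4; 13/2; 7 } → 393/64
G(BBBBBBBRRRBRRR) = { 0; 1; 2; 3; 4; 5; 6; 49/8 | 393/64; 197/32; 99/16; 25/4; 13/2; 7 } → 785/128
G(BBBBBBBRRRBRRRB) = { 0; 1; 2; 3; 4; 5; 6; 49/8; 785/128 | 393/64; 197/32; 99/16; 25/4; 13/2; 7 } → 1571/256

1571/256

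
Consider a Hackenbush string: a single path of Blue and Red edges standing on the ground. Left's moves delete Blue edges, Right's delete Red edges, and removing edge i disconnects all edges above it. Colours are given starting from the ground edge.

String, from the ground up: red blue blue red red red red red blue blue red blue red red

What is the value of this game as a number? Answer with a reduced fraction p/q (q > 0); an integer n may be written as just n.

G(r) = {  | 0 } so -1
G(rb) = { -1 | 0 } so -1/2
G(rbb) = { -1; -1/2 | 0 } so -1/4
G(rbbr) = { -1; -1/2 | -1/4; 0 } so -3/8
G(rbbrr) = { -1; -1/2 | -3/8; -1/4; 0 } so -7/16
G(rbbrrr) = { -1; -1/2 | -7/16; -3/8; -1/4; 0 } so -15/32
G(rbbrrrr) = { -1; -1/2 | -15/32; -7/16; -3/8; -1/4; 0 } so -31/64
G(rbbrrrrr) = { -1; -1/2 | -31/64; -15/32; -7/16; -3/8; -1/4; 0 } so -63/128
G(rbbrrrrrb) = { -1; -1/2; -63/128 | -31/64; -15/32; -7/16; -3/8; -1/4; 0 } so -125/256
G(rbbrrrrrbb) = { -1; -1/2; -63/128; -125/256 | -31/64; -15/32; -7/16; -3/8; -1/4; 0 } so -249/512
G(rbbrrrrrbbr) = { -1; -1/2; -63/128; -125/256 | -249/512; -31/64; -15/32; -7/16; -3/8; -1/4; 0 } so -499/1024
G(rbbrrrrrbbrb) = { -1; -1/2; -63/128; -125/256; -499/1024 | -249/512; -31/64; -15/32; -7/16; -3/8; -1/4; 0 } so -997/2048
G(rbbrrrrrbbrbr) = { -1; -1/2; -63/128; -125/256; -499/1024 | -997/2048; -249/512; -31/64; -15/32; -7/16; -3/8; -1/4; 0 } so -1995/4096
G(rbbrrrrrbbrbrr) = { -1; -1/2; -63/128; -125/256; -499/1024 | -1995/4096; -997/2048; -249/512; -31/64; -15/32; -7/16; -3/8; -1/4; 0 } so -3991/8192

-3991/8192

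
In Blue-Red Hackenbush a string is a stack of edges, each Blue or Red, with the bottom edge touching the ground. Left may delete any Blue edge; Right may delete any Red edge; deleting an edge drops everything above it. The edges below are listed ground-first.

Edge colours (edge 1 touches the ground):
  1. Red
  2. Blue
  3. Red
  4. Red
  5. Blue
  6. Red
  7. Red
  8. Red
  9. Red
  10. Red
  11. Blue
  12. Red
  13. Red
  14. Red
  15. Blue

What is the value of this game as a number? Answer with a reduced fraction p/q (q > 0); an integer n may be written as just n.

Build g(s[:k]) for k = 1..15, string s = Red Blue Red Red Blue Red Red Red Red Red Blue Red Red Red Blue.
R: Left { ∅ }, Right { 0 } so simplest -1
RB: Left { -1 }, Right { 0 } so simplest -1/2
RBR: Left { -1 }, Right { -1/2, 0 } so simplest -3/4
RBRR: Left { -1 }, Right { -3/4, -1/2, 0 } so simplest -7/8
RBRRB: Left { -1, -7/8 }, Right { -3/4, -1/2, 0 } so simplest -13/16
RBRRBR: Left { -1, -7/8 }, Right { -13/16, -3/4, -1/2, 0 } so simplest -27/32
RBRRBRR: Left { -1, -7/8 }, Right { -27/32, -13/16, -3/4, -1/2, 0 } so simplest -55/64
RBRRBRRR: Left { -1, -7/8 }, Right { -55/64, -27/32, -13/16, -3/4, -1/2, 0 } so simplest -111/128
RBRRBRRRR: Left { -1, -7/8 }, Right { -111/128, -55/64, -27/32, -13/16, -3/4, -1/2, 0 } so simplest -223/256
RBRRBRRRRR: Left { -1, -7/8 }, Right { -223/256, -111/128, -55/64, -27/32, -13/16, -3/4, -1/2, 0 } so simplest -447/512
RBRRBRRRRRB: Left { -1, -7/8, -447/512 }, Right { -223/256, -111/128, -55/64, -27/32, -13/16, -3/4, -1/2, 0 } so simplest -893/1024
RBRRBRRRRRBR: Left { -1, -7/8, -447/512 }, Right { -893/1024, -223/256, -111/128, -55/64, -27/32, -13/16, -3/4, -1/2, 0 } so simplest -1787/2048
RBRRBRRRRRBRR: Left { -1, -7/8, -447/512 }, Right { -1787/2048, -893/1024, -223/256, -111/128, -55/64, -27/32, -13/16, -3/4, -1/2, 0 } so simplest -3575/4096
RBRRBRRRRRBRRR: Left { -1, -7/8, -447/512 }, Right { -3575/4096, -1787/2048, -893/1024, -223/256, -111/128, -55/64, -27/32, -13/16, -3/4, -1/2, 0 } so simplest -7151/8192
RBRRBRRRRRBRRRB: Left { -1, -7/8, -447/512, -7151/8192 }, Right { -3575/4096, -1787/2048, -893/1024, -223/256, -111/128, -55/64, -27/32, -13/16, -3/4, -1/2, 0 } so simplest -14301/16384

-14301/16384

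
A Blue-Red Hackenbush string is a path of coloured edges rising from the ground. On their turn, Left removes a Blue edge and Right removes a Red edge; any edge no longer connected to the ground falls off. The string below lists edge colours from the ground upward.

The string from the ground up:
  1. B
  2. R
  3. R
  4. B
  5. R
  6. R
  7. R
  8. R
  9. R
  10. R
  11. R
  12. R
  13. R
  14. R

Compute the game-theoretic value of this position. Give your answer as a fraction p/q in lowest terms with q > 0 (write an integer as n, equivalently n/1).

2049/8192

value(B) = { 0 | — } => 1
value(BR) = { 0 | 1 } => 1/2
value(BRR) = { 0 | 1/2, 1 } => 1/4
value(BRRB) = { 0, 1/4 | 1/2, 1 } => 3/8
value(BRRBR) = { 0, 1/4 | 3/8, 1/2, 1 } => 5/16
value(BRRBRR) = { 0, 1/4 | 5/16, 3/8, 1/2, 1 } => 9/32
value(BRRBRRR) = { 0, 1/4 | 9/32, 5/16, 3/8, 1/2, 1 } => 17/64
value(BRRBRRRR) = { 0, 1/4 | 17/64, 9/32, 5/16, 3/8, 1/2, 1 } => 33/128
value(BRRBRRRRR) = { 0, 1/4 | 33/128, 17/64, 9/32, 5/16, 3/8, 1/2, 1 } => 65/256
value(BRRBRRRRRR) = { 0, 1/4 | 65/256, 33/128, 17/64, 9/32, 5/16, 3/8, 1/2, 1 } => 129/512
value(BRRBRRRRRRR) = { 0, 1/4 | 129/512, 65/256, 33/128, 17/64, 9/32, 5/16, 3/8, 1/2, 1 } => 257/1024
value(BRRBRRRRRRRR) = { 0, 1/4 | 257/1024, 129/512, 65/256, 33/128, 17/64, 9/32, 5/16, 3/8, 1/2, 1 } => 513/2048
value(BRRBRRRRRRRRR) = { 0, 1/4 | 513/2048, 257/1024, 129/512, 65/256, 33/128, 17/64, 9/32, 5/16, 3/8, 1/2, 1 } => 1025/4096
value(BRRBRRRRRRRRRR) = { 0, 1/4 | 1025/4096, 513/2048, 257/1024, 129/512, 65/256, 33/128, 17/64, 9/32, 5/16, 3/8, 1/2, 1 } => 2049/8192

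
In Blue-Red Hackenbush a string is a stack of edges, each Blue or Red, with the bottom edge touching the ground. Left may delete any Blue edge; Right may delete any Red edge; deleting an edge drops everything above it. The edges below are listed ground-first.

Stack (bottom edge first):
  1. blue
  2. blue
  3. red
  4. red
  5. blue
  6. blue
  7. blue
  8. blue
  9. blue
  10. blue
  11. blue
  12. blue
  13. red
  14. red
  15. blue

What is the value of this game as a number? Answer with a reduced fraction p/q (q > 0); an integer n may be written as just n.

12275/8192

v_1 [b]  L=[0]  R=[(no moves)]  → 1
v_2 [bb]  L=[0; 1]  R=[(no moves)]  → 2
v_3 [bbr]  L=[0; 1]  R=[2]  → 3/2
v_4 [bbrr]  L=[0; 1]  R=[3/2; 2]  → 5/4
v_5 [bbrrb]  L=[0; 1; 5/4]  R=[3/2; 2]  → 11/8
v_6 [bbrrbb]  L=[0; 1; 5/4; 11/8]  R=[3/2; 2]  → 23/16
v_7 [bbrrbbb]  L=[0; 1; 5/4; 11/8; 23/16]  R=[3/2; 2]  → 47/32
v_8 [bbrrbbbb]  L=[0; 1; 5/4; 11/8; 23/16; 47/32]  R=[3/2; 2]  → 95/64
v_9 [bbrrbbbbb]  L=[0; 1; 5/4; 11/8; 23/16; 47/32; 95/64]  R=[3/2; 2]  → 191/128
v_10 [bbrrbbbbbb]  L=[0; 1; 5/4; 11/8; 23/16; 47/32; 95/64; 191/128]  R=[3/2; 2]  → 383/256
v_11 [bbrrbbbbbbb]  L=[0; 1; 5/4; 11/8; 23/16; 47/32; 95/64; 191/128; 383/256]  R=[3/2; 2]  → 767/512
v_12 [bbrrbbbbbbbb]  L=[0; 1; 5/4; 11/8; 23/16; 47/32; 95/64; 191/128; 383/256; 767/512]  R=[3/2; 2]  → 1535/1024
v_13 [bbrrbbbbbbbbr]  L=[0; 1; 5/4; 11/8; 23/16; 47/32; 95/64; 191/128; 383/256; 767/512]  R=[1535/1024; 3/2; 2]  → 3069/2048
v_14 [bbrrbbbbbbbbrr]  L=[0; 1; 5/4; 11/8; 23/16; 47/32; 95/64; 191/128; 383/256; 767/512]  R=[3069/2048; 1535/1024; 3/2; 2]  → 6137/4096
v_15 [bbrrbbbbbbbbrrb]  L=[0; 1; 5/4; 11/8; 23/16; 47/32; 95/64; 191/128; 383/256; 767/512; 6137/4096]  R=[3069/2048; 1535/1024; 3/2; 2]  → 12275/8192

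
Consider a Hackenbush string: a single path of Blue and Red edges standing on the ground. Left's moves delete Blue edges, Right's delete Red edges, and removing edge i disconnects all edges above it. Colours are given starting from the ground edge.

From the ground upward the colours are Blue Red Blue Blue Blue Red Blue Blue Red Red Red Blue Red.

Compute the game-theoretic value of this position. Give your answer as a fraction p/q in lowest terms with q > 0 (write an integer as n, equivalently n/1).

3781/4096

step 1: add Blue to get B; options L={ 0 } R={ (no moves) } ⇒ 1
step 2: add Red to get BR; options L={ 0 } R={ 1 } ⇒ 1/2
step 3: add Blue to get BRB; options L={ 0; 1/2 } R={ 1 } ⇒ 3/4
step 4: add Blue to get BRBB; options L={ 0; 1/2; 3/4 } R={ 1 } ⇒ 7/8
step 5: add Blue to get BRBBB; options L={ 0; 1/2; 3/4; 7/8 } R={ 1 } ⇒ 15/16
step 6: add Red to get BRBBBR; options L={ 0; 1/2; 3/4; 7/8 } R={ 15/16; 1 } ⇒ 29/32
step 7: add Blue to get BRBBBRB; options L={ 0; 1/2; 3/4; 7/8; 29/32 } R={ 15/16; 1 } ⇒ 59/64
step 8: add Blue to get BRBBBRBB; options L={ 0; 1/2; 3/4; 7/8; 29/32; 59/64 } R={ 15/16; 1 } ⇒ 119/128
step 9: add Red to get BRBBBRBBR; options L={ 0; 1/2; 3/4; 7/8; 29/32; 59/64 } R={ 119/128; 15/16; 1 } ⇒ 237/256
step 10: add Red to get BRBBBRBBRR; options L={ 0; 1/2; 3/4; 7/8; 29/32; 59/64 } R={ 237/256; 119/128; 15/16; 1 } ⇒ 473/512
step 11: add Red to get BRBBBRBBRRR; options L={ 0; 1/2; 3/4; 7/8; 29/32; 59/64 } R={ 473/512; 237/256; 119/128; 15/16; 1 } ⇒ 945/1024
step 12: add Blue to get BRBBBRBBRRRB; options L={ 0; 1/2; 3/4; 7/8; 29/32; 59/64; 945/1024 } R={ 473/512; 237/256; 119/128; 15/16; 1 } ⇒ 1891/2048
step 13: add Red to get BRBBBRBBRRRBR; options L={ 0; 1/2; 3/4; 7/8; 29/32; 59/64; 945/1024 } R={ 1891/2048; 473/512; 237/256; 119/128; 15/16; 1 } ⇒ 3781/4096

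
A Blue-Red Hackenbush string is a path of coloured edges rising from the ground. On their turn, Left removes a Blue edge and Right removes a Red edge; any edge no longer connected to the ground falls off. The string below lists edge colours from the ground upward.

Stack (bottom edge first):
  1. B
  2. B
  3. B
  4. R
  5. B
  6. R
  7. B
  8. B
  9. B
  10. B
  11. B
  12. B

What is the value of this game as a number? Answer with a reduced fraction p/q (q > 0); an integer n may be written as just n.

1407/512

B: Left { 0 }, Right { — } → simplest 1
BB: Left { 0,1 }, Right { — } → simplest 2
BBB: Left { 0,1,2 }, Right { — } → simplest 3
BBBR: Left { 0,1,2 }, Right { 3 } → simplest 5/2
BBBRB: Left { 0,1,2,5/2 }, Right { 3 } → simplest 11/4
BBBRBR: Left { 0,1,2,5/2 }, Right { 11/4,3 } → simplest 21/8
BBBRBRB: Left { 0,1,2,5/2,21/8 }, Right { 11/4,3 } → simplest 43/16
BBBRBRBB: Left { 0,1,2,5/2,21/8,43/16 }, Right { 11/4,3 } → simplest 87/32
BBBRBRBBB: Left { 0,1,2,5/2,21/8,43/16,87/32 }, Right { 11/4,3 } → simplest 175/64
BBBRBRBBBB: Left { 0,1,2,5/2,21/8,43/16,87/32,175/64 }, Right { 11/4,3 } → simplest 351/128
BBBRBRBBBBB: Left { 0,1,2,5/2,21/8,43/16,87/32,175/64,351/128 }, Right { 11/4,3 } → simplest 703/256
BBBRBRBBBBBB: Left { 0,1,2,5/2,21/8,43/16,87/32,175/64,351/128,703/256 }, Right { 11/4,3 } → simplest 1407/512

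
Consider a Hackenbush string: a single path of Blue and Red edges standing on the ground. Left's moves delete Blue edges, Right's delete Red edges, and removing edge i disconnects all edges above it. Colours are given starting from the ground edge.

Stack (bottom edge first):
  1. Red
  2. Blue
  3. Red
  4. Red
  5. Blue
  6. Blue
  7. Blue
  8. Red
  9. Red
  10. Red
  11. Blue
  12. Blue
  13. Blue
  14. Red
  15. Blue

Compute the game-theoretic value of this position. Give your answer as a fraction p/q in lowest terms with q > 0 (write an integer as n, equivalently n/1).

1 of 15 · R · max L −∞ · min R 0 => -1
2 of 15 · RB · max L -1 · min R 0 => -1/2
3 of 15 · RBR · max L -1 · min R -1/2 => -3/4
4 of 15 · RBRR · max L -1 · min R -3/4 => -7/8
5 of 15 · RBRRB · max L -7/8 · min R -3/4 => -13/16
6 of 15 · RBRRBB · max L -13/16 · min R -3/4 => -25/32
7 of 15 · RBRRBBB · max L -25/32 · min R -3/4 => -49/64
8 of 15 · RBRRBBBR · max L -25/32 · min R -49/64 => -99/128
9 of 15 · RBRRBBBRR · max L -25/32 · min R -99/128 => -199/256
10 of 15 · RBRRBBBRRR · max L -25/32 · min R -199/256 => -399/512
11 of 15 · RBRRBBBRRRB · max L -399/512 · min R -199/256 => -797/1024
12 of 15 · RBRRBBBRRRBB · max L -797/1024 · min R -199/256 => -1593/2048
13 of 15 · RBRRBBBRRRBBB · max L -1593/2048 · min R -199/256 => -3185/4096
14 of 15 · RBRRBBBRRRBBBR · max L -1593/2048 · min R -3185/4096 => -6371/8192
15 of 15 · RBRRBBBRRRBBBRB · max L -6371/8192 · min R -3185/4096 => -12741/16384

-12741/16384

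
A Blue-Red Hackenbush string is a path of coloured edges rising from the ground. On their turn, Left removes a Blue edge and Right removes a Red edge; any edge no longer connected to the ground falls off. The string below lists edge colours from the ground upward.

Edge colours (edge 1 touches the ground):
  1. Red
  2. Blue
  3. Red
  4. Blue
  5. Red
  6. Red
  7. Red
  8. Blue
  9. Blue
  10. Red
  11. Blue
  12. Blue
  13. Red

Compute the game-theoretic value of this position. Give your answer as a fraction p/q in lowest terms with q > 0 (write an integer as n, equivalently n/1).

-2963/4096

1 of 13 · R · max L −∞ · min R 0 → -1
2 of 13 · RB · max L -1 · min R 0 → -1/2
3 of 13 · RBR · max L -1 · min R -1/2 → -3/4
4 of 13 · RBRB · max L -3/4 · min R -1/2 → -5/8
5 of 13 · RBRBR · max L -3/4 · min R -5/8 → -11/16
6 of 13 · RBRBRR · max L -3/4 · min R -11/16 → -23/32
7 of 13 · RBRBRRR · max L -3/4 · min R -23/32 → -47/64
8 of 13 · RBRBRRRB · max L -47/64 · min R -23/32 → -93/128
9 of 13 · RBRBRRRBB · max L -93/128 · min R -23/32 → -185/256
10 of 13 · RBRBRRRBBR · max L -93/128 · min R -185/256 → -371/512
11 of 13 · RBRBRRRBBRB · max L -371/512 · min R -185/256 → -741/1024
12 of 13 · RBRBRRRBBRBB · max L -741/1024 · min R -185/256 → -1481/2048
13 of 13 · RBRBRRRBBRBBR · max L -741/1024 · min R -1481/2048 → -2963/4096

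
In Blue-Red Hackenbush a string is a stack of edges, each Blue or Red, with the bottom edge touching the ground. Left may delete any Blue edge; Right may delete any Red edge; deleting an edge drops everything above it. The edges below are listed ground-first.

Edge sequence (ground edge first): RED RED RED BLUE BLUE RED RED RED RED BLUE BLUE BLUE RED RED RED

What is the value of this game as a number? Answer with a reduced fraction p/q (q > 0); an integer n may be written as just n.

R: Left { · }, Right { 0 } so simplest -1
RR: Left { · }, Right { -1; 0 } so simplest -2
RRR: Left { · }, Right { -2; -1; 0 } so simplest -3
RRRB: Left { -3 }, Right { -2; -1; 0 } so simplest -5/2
RRRBB: Left { -3; -5/2 }, Right { -2; -1; 0 } so simplest -9/4
RRRBBR: Left { -3; -5/2 }, Right { -9/4; -2; -1; 0 } so simplest -19/8
RRRBBRR: Left { -3; -5/2 }, Right { -19/8; -9/4; -2; -1; 0 } so simplest -39/16
RRRBBRRR: Left { -3; -5/2 }, Right { -39/16; -19/8; -9/4; -2; -1; 0 } so simplest -79/32
RRRBBRRRR: Left { -3; -5/2 }, Right { -79/32; -39/16; -19/8; -9/4; -2; -1; 0 } so simplest -159/64
RRRBBRRRRB: Left { -3; -5/2; -159/64 }, Right { -79/32; -39/16; -19/8; -9/4; -2; -1; 0 } so simplest -317/128
RRRBBRRRRBB: Left { -3; -5/2; -159/64; -317/128 }, Right { -79/32; -39/16; -19/8; -9/4; -2; -1; 0 } so simplest -633/256
RRRBBRRRRBBB: Left { -3; -5/2; -159/64; -317/128; -633/256 }, Right { -79/32; -39/16; -19/8; -9/4; -2; -1; 0 } so simplest -1265/512
RRRBBRRRRBBBR: Left { -3; -5/2; -159/64; -317/128; -633/256 }, Right { -1265/512; -79/32; -39/16; -19/8; -9/4; -2; -1; 0 } so simplest -2531/1024
RRRBBRRRRBBBRR: Left { -3; -5/2; -159/64; -317/128; -633/256 }, Right { -2531/1024; -1265/512; -79/32; -39/16; -19/8; -9/4; -2; -1; 0 } so simplest -5063/2048
RRRBBRRRRBBBRRR: Left { -3; -5/2; -159/64; -317/128; -633/256 }, Right { -5063/2048; -2531/1024; -1265/512; -79/32; -39/16; -19/8; -9/4; -2; -1; 0 } so simplest -10127/4096

-10127/4096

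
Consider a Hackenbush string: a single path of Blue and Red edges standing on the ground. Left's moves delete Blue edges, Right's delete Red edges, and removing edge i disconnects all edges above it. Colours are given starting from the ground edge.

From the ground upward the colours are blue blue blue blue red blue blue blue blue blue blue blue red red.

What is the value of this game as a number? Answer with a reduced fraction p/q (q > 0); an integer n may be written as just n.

1 of 14 · b · max L 0 · min R +∞ so 1
2 of 14 · bb · max L 1 · min R +∞ so 2
3 of 14 · bbb · max L 2 · min R +∞ so 3
4 of 14 · bbbb · max L 3 · min R +∞ so 4
5 of 14 · bbbbr · max L 3 · min R 4 so 7/2
6 of 14 · bbbbrb · max L 7/2 · min R 4 so 15/4
7 of 14 · bbbbrbb · max L 15/4 · min R 4 so 31/8
8 of 14 · bbbbrbbb · max L 31/8 · min R 4 so 63/16
9 of 14 · bbbbrbbbb · max L 63/16 · min R 4 so 127/32
10 of 14 · bbbbrbbbbb · max L 127/32 · min R 4 so 255/64
11 of 14 · bbbbrbbbbbb · max L 255/64 · min R 4 so 511/128
12 of 14 · bbbbrbbbbbbb · max L 511/128 · min R 4 so 1023/256
13 of 14 · bbbbrbbbbbbbr · max L 511/128 · min R 1023/256 so 2045/512
14 of 14 · bbbbrbbbbbbbrr · max L 511/128 · min R 2045/512 so 4089/1024

4089/1024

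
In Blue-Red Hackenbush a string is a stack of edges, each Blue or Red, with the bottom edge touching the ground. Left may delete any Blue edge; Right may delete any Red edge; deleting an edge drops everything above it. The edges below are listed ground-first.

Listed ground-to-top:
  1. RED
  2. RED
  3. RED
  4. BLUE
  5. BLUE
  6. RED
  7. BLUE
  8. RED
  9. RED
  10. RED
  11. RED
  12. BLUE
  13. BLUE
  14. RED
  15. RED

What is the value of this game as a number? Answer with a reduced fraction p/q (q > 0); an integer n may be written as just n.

Prefix values for RED RED RED BLUE BLUE RED BLUE RED RED RED RED BLUE BLUE RED RED via {L|R} + simplicity:
g(R) = { ∅ | 0 } => -1
g(RR) = { ∅ | -1; 0 } => -2
g(RRR) = { ∅ | -2; -1; 0 } => -3
g(RRRB) = { -3 | -2; -1; 0 } => -5/2
g(RRRBB) = { -3; -5/2 | -2; -1; 0 } => -9/4
g(RRRBBR) = { -3; -5/2 | -9/4; -2; -1; 0 } => -19/8
g(RRRBBRB) = { -3; -5/2; -19/8 | -9/4; -2; -1; 0 } => -37/16
g(RRRBBRBR) = { -3; -5/2; -19/8 | -37/16; -9/4; -2; -1; 0 } => -75/32
g(RRRBBRBRR) = { -3; -5/2; -19/8 | -75/32; -37/16; -9/4; -2; -1; 0 } => -151/64
g(RRRBBRBRRR) = { -3; -5/2; -19/8 | -151/64; -75/32; -37/16; -9/4; -2; -1; 0 } => -303/128
g(RRRBBRBRRRR) = { -3; -5/2; -19/8 | -303/128; -151/64; -75/32; -37/16; -9/4; -2; -1; 0 } => -607/256
g(RRRBBRBRRRRB) = { -3; -5/2; -19/8; -607/256 | -303/128; -151/64; -75/32; -37/16; -9/4; -2; -1; 0 } => -1213/512
g(RRRBBRBRRRRBB) = { -3; -5/2; -19/8; -607/256; -1213/512 | -303/128; -151/64; -75/32; -37/16; -9/4; -2; -1; 0 } => -2425/1024
g(RRRBBRBRRRRBBR) = { -3; -5/2; -19/8; -607/256; -1213/512 | -2425/1024; -303/128; -151/64; -75/32; -37/16; -9/4; -2; -1; 0 } => -4851/2048
g(RRRBBRBRRRRBBRR) = { -3; -5/2; -19/8; -607/256; -1213/512 | -4851/2048; -2425/1024; -303/128; -151/64; -75/32; -37/16; -9/4; -2; -1; 0 } => -9703/4096

-9703/4096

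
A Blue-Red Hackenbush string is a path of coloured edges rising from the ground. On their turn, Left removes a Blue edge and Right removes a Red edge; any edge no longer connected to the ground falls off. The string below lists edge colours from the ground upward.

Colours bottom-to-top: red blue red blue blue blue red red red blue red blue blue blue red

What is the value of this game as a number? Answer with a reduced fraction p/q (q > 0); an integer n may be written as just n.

1 of 15 · r · max L −∞ · min R 0 — -1
2 of 15 · rb · max L -1 · min R 0 — -1/2
3 of 15 · rbr · max L -1 · min R -1/2 — -3/4
4 of 15 · rbrb · max L -3/4 · min R -1/2 — -5/8
5 of 15 · rbrbb · max L -5/8 · min R -1/2 — -9/16
6 of 15 · rbrbbb · max L -9/16 · min R -1/2 — -17/32
7 of 15 · rbrbbbr · max L -9/16 · min R -17/32 — -35/64
8 of 15 · rbrbbbrr · max L -9/16 · min R -35/64 — -71/128
9 of 15 · rbrbbbrrr · max L -9/16 · min R -71/128 — -143/256
10 of 15 · rbrbbbrrrb · max L -143/256 · min R -71/128 — -285/512
11 of 15 · rbrbbbrrrbr · max L -143/256 · min R -285/512 — -571/1024
12 of 15 · rbrbbbrrrbrb · max L -571/1024 · min R -285/512 — -1141/2048
13 of 15 · rbrbbbrrrbrbb · max L -1141/2048 · min R -285/512 — -2281/4096
14 of 15 · rbrbbbrrrbrbbb · max L -2281/4096 · min R -285/512 — -4561/8192
15 of 15 · rbrbbbrrrbrbbbr · max L -2281/4096 · min R -4561/8192 — -9123/16384

-9123/16384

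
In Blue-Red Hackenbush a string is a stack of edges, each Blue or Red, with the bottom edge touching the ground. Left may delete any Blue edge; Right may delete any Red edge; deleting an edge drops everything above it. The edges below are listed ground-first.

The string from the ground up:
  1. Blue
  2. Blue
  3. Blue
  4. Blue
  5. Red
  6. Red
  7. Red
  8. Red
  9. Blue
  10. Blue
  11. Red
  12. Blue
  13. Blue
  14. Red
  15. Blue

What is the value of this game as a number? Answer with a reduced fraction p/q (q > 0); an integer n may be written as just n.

Recurse on prefixes of the 15-edge string Blue Blue Blue Blue Red Red Red Red Blue Blue Red Blue Blue Red Blue:
G(B) = { 0 | — } gives 1
G(BB) = { 0,1 | — } gives 2
G(BBB) = { 0,1,2 | — } gives 3
G(BBBB) = { 0,1,2,3 | — } gives 4
G(BBBBR) = { 0,1,2,3 | 4 } gives 7/2
G(BBBBRR) = { 0,1,2,3 | 7/2,4 } gives 13/4
G(BBBBRRR) = { 0,1,2,3 | 13/4,7/2,4 } gives 25/8
G(BBBBRRRR) = { 0,1,2,3 | 25/8,13/4,7/2,4 } gives 49/16
G(BBBBRRRRB) = { 0,1,2,3,49/16 | 25/8,13/4,7/2,4 } gives 99/32
G(BBBBRRRRBB) = { 0,1,2,3,49/16,99/32 | 25/8,13/4,7/2,4 } gives 199/64
G(BBBBRRRRBBR) = { 0,1,2,3,49/16,99/32 | 199/64,25/8,13/4,7/2,4 } gives 397/128
G(BBBBRRRRBBRB) = { 0,1,2,3,49/16,99/32,397/128 | 199/64,25/8,13/4,7/2,4 } gives 795/256
G(BBBBRRRRBBRBB) = { 0,1,2,3,49/16,99/32,397/128,795/256 | 199/64,25/8,13/4,7/2,4 } gives 1591/512
G(BBBBRRRRBBRBBR) = { 0,1,2,3,49/16,99/32,397/128,795/256 | 1591/512,199/64,25/8,13/4,7/2,4 } gives 3181/1024
G(BBBBRRRRBBRBBRB) = { 0,1,2,3,49/16,99/32,397/128,795/256,3181/1024 | 1591/512,199/64,25/8,13/4,7/2,4 } gives 6363/2048

6363/2048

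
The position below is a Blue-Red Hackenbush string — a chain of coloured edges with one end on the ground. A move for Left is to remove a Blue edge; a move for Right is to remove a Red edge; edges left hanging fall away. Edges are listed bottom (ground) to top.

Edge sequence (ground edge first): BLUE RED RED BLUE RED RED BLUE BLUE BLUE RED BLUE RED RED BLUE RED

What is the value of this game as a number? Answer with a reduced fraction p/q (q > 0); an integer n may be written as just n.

Prefix values for BLUE RED RED BLUE RED RED BLUE BLUE BLUE RED BLUE RED RED BLUE RED via {L|R} + simplicity:
edge 1 of 15 (BLUE): { 0 | — } so 1
edge 2 of 15 (RED): { 0 | 1 } so 1/2
edge 3 of 15 (RED): { 0 | 1/2; 1 } so 1/4
edge 4 of 15 (BLUE): { 0; 1/4 | 1/2; 1 } so 3/8
edge 5 of 15 (RED): { 0; 1/4 | 3/8; 1/2; 1 } so 5/16
edge 6 of 15 (RED): { 0; 1/4 | 5/16; 3/8; 1/2; 1 } so 9/32
edge 7 of 15 (BLUE): { 0; 1/4; 9/32 | 5/16; 3/8; 1/2; 1 } so 19/64
edge 8 of 15 (BLUE): { 0; 1/4; 9/32; 19/64 | 5/16; 3/8; 1/2; 1 } so 39/128
edge 9 of 15 (BLUE): { 0; 1/4; 9/32; 19/64; 39/128 | 5/16; 3/8; 1/2; 1 } so 79/256
edge 10 of 15 (RED): { 0; 1/4; 9/32; 19/64; 39/128 | 79/256; 5/16; 3/8; 1/2; 1 } so 157/512
edge 11 of 15 (BLUE): { 0; 1/4; 9/32; 19/64; 39/128; 157/512 | 79/256; 5/16; 3/8; 1/2; 1 } so 315/1024
edge 12 of 15 (RED): { 0; 1/4; 9/32; 19/64; 39/128; 157/512 | 315/1024; 79/256; 5/16; 3/8; 1/2; 1 } so 629/2048
edge 13 of 15 (RED): { 0; 1/4; 9/32; 19/64; 39/128; 157/512 | 629/2048; 315/1024; 79/256; 5/16; 3/8; 1/2; 1 } so 1257/4096
edge 14 of 15 (BLUE): { 0; 1/4; 9/32; 19/64; 39/128; 157/512; 1257/4096 | 629/2048; 315/1024; 79/256; 5/16; 3/8; 1/2; 1 } so 2515/8192
edge 15 of 15 (RED): { 0; 1/4; 9/32; 19/64; 39/128; 157/512; 1257/4096 | 2515/8192; 629/2048; 315/1024; 79/256; 5/16; 3/8; 1/2; 1 } so 5029/16384

5029/16384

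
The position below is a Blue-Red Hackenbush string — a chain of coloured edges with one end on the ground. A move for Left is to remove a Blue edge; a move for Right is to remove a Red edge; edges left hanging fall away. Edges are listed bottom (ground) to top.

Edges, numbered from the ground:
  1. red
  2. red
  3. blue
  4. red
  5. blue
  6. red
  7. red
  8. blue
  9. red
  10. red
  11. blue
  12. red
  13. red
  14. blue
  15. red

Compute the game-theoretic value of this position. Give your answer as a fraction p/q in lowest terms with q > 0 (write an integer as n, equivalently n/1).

-14043/8192

Build g(s[:k]) for k = 1..15, string s = red red blue red blue red red blue red red blue red red blue red.
edge 1 of 15 (red): { — | 0 } = -1
edge 2 of 15 (red): { — | -1; 0 } = -2
edge 3 of 15 (blue): { -2 | -1; 0 } = -3/2
edge 4 of 15 (red): { -2 | -3/2; -1; 0 } = -7/4
edge 5 of 15 (blue): { -2; -7/4 | -3/2; -1; 0 } = -13/8
edge 6 of 15 (red): { -2; -7/4 | -13/8; -3/2; -1; 0 } = -27/16
edge 7 of 15 (red): { -2; -7/4 | -27/16; -13/8; -3/2; -1; 0 } = -55/32
edge 8 of 15 (blue): { -2; -7/4; -55/32 | -27/16; -13/8; -3/2; -1; 0 } = -109/64
edge 9 of 15 (red): { -2; -7/4; -55/32 | -109/64; -27/16; -13/8; -3/2; -1; 0 } = -219/128
edge 10 of 15 (red): { -2; -7/4; -55/32 | -219/128; -109/64; -27/16; -13/8; -3/2; -1; 0 } = -439/256
edge 11 of 15 (blue): { -2; -7/4; -55/32; -439/256 | -219/128; -109/64; -27/16; -13/8; -3/2; -1; 0 } = -877/512
edge 12 of 15 (red): { -2; -7/4; -55/32; -439/256 | -877/512; -219/128; -109/64; -27/16; -13/8; -3/2; -1; 0 } = -1755/1024
edge 13 of 15 (red): { -2; -7/4; -55/32; -439/256 | -1755/1024; -877/512; -219/128; -109/64; -27/16; -13/8; -3/2; -1; 0 } = -3511/2048
edge 14 of 15 (blue): { -2; -7/4; -55/32; -439/256; -3511/2048 | -1755/1024; -877/512; -219/128; -109/64; -27/16; -13/8; -3/2; -1; 0 } = -7021/4096
edge 15 of 15 (red): { -2; -7/4; -55/32; -439/256; -3511/2048 | -7021/4096; -1755/1024; -877/512; -219/128; -109/64; -27/16; -13/8; -3/2; -1; 0 } = -14043/8192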